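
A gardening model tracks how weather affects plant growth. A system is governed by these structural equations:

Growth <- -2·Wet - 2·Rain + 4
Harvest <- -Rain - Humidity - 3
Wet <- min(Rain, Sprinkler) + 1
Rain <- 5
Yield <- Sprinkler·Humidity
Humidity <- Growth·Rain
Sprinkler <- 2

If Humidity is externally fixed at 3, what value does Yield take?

6

The intervention breaks the incoming arrows to Humidity: Humidity <- Growth·Rain no longer applies, and Humidity = 3.
Yield = Sprinkler·Humidity  [with Sprinkler=2, Humidity=3]  = 6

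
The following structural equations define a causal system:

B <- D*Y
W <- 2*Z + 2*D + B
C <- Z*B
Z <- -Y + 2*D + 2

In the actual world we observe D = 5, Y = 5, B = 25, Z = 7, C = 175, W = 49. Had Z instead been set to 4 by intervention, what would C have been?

100

Intervening sets Z = 4 and removes its equation (Z <- -Y + 2*D + 2).
B = D*Y  [with D=5, Y=5]  = 25
C = Z*B  [with Z=4, B=25]  = 100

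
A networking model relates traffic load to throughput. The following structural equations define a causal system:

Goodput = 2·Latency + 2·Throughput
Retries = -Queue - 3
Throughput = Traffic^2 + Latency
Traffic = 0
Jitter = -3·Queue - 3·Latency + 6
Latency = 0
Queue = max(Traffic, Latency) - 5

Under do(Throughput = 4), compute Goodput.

Intervening sets Throughput = 4 and removes its equation (Throughput = Traffic^2 + Latency).
Goodput = 2·Latency + 2·Throughput  [with Latency=0, Throughput=4]  = 8

8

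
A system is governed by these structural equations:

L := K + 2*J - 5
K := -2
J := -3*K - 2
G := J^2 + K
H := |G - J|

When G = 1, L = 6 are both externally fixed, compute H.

3

The joint intervention fixes G = 1, L = 6, removing each variable's own equation.
J = -3*K - 2  [with K=-2]  = 4
H = |G - J|  [with G=1, J=4]  = 3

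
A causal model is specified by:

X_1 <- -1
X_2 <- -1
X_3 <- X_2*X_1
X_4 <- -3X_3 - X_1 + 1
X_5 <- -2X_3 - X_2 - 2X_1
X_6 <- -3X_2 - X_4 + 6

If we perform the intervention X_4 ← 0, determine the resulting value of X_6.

9

Under do(X_4=0), the mechanism X_4 <- -3X_3 - X_1 + 1 is discarded; X_4 is fixed at 0.
X_6 = -3X_2 - X_4 + 6  [with X_2=-1, X_4=0]  = 9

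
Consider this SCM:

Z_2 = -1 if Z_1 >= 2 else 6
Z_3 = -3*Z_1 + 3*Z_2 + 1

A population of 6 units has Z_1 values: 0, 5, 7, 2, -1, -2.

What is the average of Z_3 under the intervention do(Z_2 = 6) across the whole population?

13.5

Under do(Z_2=6), Z_2's equation is replaced by Z_2=6 for every unit. Per-unit Z_3: 19, 4, -2, 13, 22, 25. Mean = 13.5.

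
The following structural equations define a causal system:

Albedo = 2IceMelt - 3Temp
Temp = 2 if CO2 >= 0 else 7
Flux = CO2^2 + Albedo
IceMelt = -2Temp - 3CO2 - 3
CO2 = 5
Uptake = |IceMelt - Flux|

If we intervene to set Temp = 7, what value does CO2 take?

5

Under do(Temp=7), the mechanism Temp = 2 if CO2 >= 0 else 7 is discarded; Temp is fixed at 7.
CO2 is not downstream of the intervention, so its value is determined by the original equations.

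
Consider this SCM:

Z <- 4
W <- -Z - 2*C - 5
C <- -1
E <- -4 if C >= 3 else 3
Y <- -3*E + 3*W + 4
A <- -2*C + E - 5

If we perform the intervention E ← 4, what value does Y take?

Intervening sets E = 4 and removes its equation (E <- -4 if C >= 3 else 3).
W = -Z - 2*C - 5  [with Z=4, C=-1]  = -7
Y = -3*E + 3*W + 4  [with E=4, W=-7]  = -29

-29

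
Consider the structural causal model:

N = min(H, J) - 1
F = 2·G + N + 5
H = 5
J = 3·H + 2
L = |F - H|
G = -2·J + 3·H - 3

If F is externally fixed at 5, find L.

0

The intervention breaks the incoming arrows to F: F = 2·G + N + 5 no longer applies, and F = 5.
L = |F - H|  [with F=5, H=5]  = 0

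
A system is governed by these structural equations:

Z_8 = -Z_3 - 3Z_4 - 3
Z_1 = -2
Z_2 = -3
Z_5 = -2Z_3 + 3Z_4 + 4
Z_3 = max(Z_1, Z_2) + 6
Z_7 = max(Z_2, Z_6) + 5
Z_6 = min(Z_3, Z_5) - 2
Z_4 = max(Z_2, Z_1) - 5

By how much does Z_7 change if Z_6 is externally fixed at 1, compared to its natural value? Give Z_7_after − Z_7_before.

Intervening sets Z_6 = 1 and removes its equation (Z_6 = min(Z_3, Z_5) - 2).
Z_7 = max(Z_2, Z_6) + 5  [with Z_2=-3, Z_6=1]  = 6
Without intervention: Z_3 = max(Z_1, Z_2) + 6  [with Z_1=-2, Z_2=-3]  = 4; Z_4 = max(Z_2, Z_1) - 5  [with Z_2=-3, Z_1=-2]  = -7; Z_5 = -2Z_3 + 3Z_4 + 4  [with Z_3=4, Z_4=-7]  = -25; Z_6 = min(Z_3, Z_5) - 2  [with Z_3=4, Z_5=-25]  = -27; Z_7 = max(Z_2, Z_6) + 5  [with Z_2=-3, Z_6=-27]  = 2.
Change = 6 − 2 = 4.

4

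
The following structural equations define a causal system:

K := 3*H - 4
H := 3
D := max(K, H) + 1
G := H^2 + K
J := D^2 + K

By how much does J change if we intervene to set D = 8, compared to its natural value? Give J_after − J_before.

do(D=8) replaces the equation D := max(K, H) + 1 with the constant D = 8.
K = 3*H - 4  [with H=3]  = 5
J = D^2 + K  [with D=8, K=5]  = 69
Without intervention: K = 3*H - 4  [with H=3]  = 5; D = max(K, H) + 1  [with K=5, H=3]  = 6; J = D^2 + K  [with D=6, K=5]  = 41.
Change = 69 − 41 = 28.

28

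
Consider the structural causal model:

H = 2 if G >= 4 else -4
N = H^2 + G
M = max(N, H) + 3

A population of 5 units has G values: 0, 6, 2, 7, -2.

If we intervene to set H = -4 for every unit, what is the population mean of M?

21.6

The intervention sets H=-4 in all 5 units regardless of G. Recomputing M per unit gives 19, 25, 21, 26, 17; average 21.6.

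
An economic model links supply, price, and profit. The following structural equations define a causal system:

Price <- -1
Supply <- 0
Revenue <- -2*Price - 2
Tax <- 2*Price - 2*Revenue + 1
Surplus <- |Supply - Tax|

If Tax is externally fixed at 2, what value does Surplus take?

Intervening sets Tax = 2 and removes its equation (Tax <- 2*Price - 2*Revenue + 1).
Surplus = |Supply - Tax|  [with Supply=0, Tax=2]  = 2

2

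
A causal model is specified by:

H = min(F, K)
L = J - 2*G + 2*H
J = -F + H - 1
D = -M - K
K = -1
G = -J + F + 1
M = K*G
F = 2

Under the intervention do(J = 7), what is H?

-1

Under do(J=7), the mechanism J = -F + H - 1 is discarded; J is fixed at 7.
Since H is not a descendant of the intervened variable, it is unaffected.
H = min(F, K)  [with F=2, K=-1]  = -1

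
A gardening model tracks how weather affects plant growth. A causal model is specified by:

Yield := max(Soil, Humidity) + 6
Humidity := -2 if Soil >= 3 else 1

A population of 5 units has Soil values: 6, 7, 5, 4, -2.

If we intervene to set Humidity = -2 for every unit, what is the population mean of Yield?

do(Humidity=-2) breaks Humidity's dependence on Soil. With Humidity=-2 fixed, Yield across the units is 12, 13, 11, 10, 4, mean 10.

10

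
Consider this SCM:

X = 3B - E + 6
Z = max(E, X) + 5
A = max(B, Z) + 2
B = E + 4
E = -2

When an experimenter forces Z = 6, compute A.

Intervening sets Z = 6 and removes its equation (Z = max(E, X) + 5).
B = E + 4  [with E=-2]  = 2
A = max(B, Z) + 2  [with B=2, Z=6]  = 8

8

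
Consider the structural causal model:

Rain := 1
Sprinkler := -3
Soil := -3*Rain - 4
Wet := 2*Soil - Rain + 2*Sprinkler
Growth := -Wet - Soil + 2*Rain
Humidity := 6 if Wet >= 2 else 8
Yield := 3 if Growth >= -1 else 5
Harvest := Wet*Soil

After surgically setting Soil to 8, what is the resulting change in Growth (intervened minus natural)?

-45

do(Soil=8) replaces the equation Soil := -3*Rain - 4 with the constant Soil = 8.
Wet = 2*Soil - Rain + 2*Sprinkler  [with Soil=8, Rain=1, Sprinkler=-3]  = 9
Growth = -Wet - Soil + 2*Rain  [with Wet=9, Soil=8, Rain=1]  = -15
Without intervention: Soil = -3*Rain - 4  [with Rain=1]  = -7; Wet = 2*Soil - Rain + 2*Sprinkler  [with Soil=-7, Rain=1, Sprinkler=-3]  = -21; Growth = -Wet - Soil + 2*Rain  [with Wet=-21, Soil=-7, Rain=1]  = 30.
Change = -15 − 30 = -45.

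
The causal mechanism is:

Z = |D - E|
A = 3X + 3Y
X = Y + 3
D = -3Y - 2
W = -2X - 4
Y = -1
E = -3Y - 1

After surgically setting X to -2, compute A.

The intervention breaks the incoming arrows to X: X = Y + 3 no longer applies, and X = -2.
A = 3X + 3Y  [with X=-2, Y=-1]  = -9

-9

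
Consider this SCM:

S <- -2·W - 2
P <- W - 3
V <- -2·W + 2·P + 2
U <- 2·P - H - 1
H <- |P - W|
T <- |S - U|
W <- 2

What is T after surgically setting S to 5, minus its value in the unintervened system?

Intervening sets S = 5 and removes its equation (S <- -2·W - 2).
P = W - 3  [with W=2]  = -1
H = |P - W|  [with P=-1, W=2]  = 3
U = 2·P - H - 1  [with P=-1, H=3]  = -6
T = |S - U|  [with S=5, U=-6]  = 11
Without intervention: P = W - 3  [with W=2]  = -1; H = |P - W|  [with P=-1, W=2]  = 3; U = 2·P - H - 1  [with P=-1, H=3]  = -6; S = -2·W - 2  [with W=2]  = -6; T = |S - U|  [with S=-6, U=-6]  = 0.
Change = 11 − 0 = 11.

11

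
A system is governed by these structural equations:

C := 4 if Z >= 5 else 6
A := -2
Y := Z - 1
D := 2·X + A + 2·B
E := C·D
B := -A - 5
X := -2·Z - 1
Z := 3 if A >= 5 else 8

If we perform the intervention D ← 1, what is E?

do(D=1) replaces the equation D := 2·X + A + 2·B with the constant D = 1.
Z = 3 if A >= 5 else 8  [with A=-2]  = 8
C = 4 if Z >= 5 else 6  [with Z=8]  = 4
E = C·D  [with C=4, D=1]  = 4

4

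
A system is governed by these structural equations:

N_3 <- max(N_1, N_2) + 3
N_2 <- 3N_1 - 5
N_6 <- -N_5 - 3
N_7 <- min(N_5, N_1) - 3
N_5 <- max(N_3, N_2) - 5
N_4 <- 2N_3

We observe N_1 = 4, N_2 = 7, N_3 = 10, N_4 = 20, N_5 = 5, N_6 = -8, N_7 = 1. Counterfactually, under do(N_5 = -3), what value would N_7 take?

Under do(N_5=-3), the mechanism N_5 <- max(N_3, N_2) - 5 is discarded; N_5 is fixed at -3.
N_7 = min(N_5, N_1) - 3  [with N_5=-3, N_1=4]  = -6

-6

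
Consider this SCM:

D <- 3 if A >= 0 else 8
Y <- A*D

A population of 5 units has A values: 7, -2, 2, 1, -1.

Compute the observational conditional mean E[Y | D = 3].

10

E[Y|D=3] averages over only the 3 units with D=3 (A = 7, 2, 1): Y = 21, 6, 3, mean 10.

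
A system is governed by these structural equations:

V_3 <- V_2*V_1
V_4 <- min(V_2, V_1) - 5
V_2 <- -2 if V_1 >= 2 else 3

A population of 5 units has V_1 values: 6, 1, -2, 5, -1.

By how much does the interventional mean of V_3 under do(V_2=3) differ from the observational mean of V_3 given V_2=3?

7.4

Every unit gets V_2=3 under the intervention. V_3 values become 18, 3, -6, 15, -3; E[V_3|do(V_2=3)] = 5.4.
E[V_3|V_2=3] averages over only the 3 units with V_2=3 (V_1 = 1, -2, -1): V_3 = 3, -6, -3, mean -2.
Difference = 5.4 − (-2) = 7.4.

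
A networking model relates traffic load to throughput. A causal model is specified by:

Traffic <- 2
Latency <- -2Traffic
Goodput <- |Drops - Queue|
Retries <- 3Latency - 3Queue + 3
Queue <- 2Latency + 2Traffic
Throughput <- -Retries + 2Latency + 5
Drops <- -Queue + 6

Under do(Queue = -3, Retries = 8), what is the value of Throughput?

-11

Setting Queue = -3, Retries = 8 by intervention discards those variables' equations.
Latency = -2Traffic  [with Traffic=2]  = -4
Throughput = -Retries + 2Latency + 5  [with Retries=8, Latency=-4]  = -11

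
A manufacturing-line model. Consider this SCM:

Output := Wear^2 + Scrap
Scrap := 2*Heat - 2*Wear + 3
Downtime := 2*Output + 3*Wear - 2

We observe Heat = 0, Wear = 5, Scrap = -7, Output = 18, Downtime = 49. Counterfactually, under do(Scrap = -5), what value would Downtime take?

53

do(Scrap=-5) replaces the equation Scrap := 2*Heat - 2*Wear + 3 with the constant Scrap = -5.
Output = Wear^2 + Scrap  [with Wear=5, Scrap=-5]  = 20
Downtime = 2*Output + 3*Wear - 2  [with Output=20, Wear=5]  = 53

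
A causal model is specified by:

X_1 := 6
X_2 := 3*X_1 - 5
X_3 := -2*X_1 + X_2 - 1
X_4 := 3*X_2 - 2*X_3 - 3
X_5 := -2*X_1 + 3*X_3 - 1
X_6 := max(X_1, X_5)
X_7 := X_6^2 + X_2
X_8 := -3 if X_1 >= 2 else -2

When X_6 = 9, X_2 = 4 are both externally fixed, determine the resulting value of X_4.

27

Under do(X_6 = 9, X_2 = 4), each intervened variable's structural equation is replaced by its fixed value.
X_3 = -2*X_1 + X_2 - 1  [with X_1=6, X_2=4]  = -9
X_4 = 3*X_2 - 2*X_3 - 3  [with X_2=4, X_3=-9]  = 27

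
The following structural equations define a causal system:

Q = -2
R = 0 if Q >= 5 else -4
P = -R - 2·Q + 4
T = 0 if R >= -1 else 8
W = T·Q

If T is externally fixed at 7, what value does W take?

-14

Intervening sets T = 7 and removes its equation (T = 0 if R >= -1 else 8).
W = T·Q  [with T=7, Q=-2]  = -14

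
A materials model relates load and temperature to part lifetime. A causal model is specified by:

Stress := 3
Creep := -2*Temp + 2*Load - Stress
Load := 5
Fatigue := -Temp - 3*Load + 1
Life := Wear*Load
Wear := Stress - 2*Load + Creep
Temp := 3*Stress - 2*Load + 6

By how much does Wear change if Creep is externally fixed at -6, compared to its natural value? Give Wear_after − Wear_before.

Intervening sets Creep = -6 and removes its equation (Creep := -2*Temp + 2*Load - Stress).
Wear = Stress - 2*Load + Creep  [with Stress=3, Load=5, Creep=-6]  = -13
Without intervention: Temp = 3*Stress - 2*Load + 6  [with Stress=3, Load=5]  = 5; Creep = -2*Temp + 2*Load - Stress  [with Temp=5, Load=5, Stress=3]  = -3; Wear = Stress - 2*Load + Creep  [with Stress=3, Load=5, Creep=-3]  = -10.
Change = -13 − (-10) = -3.

-3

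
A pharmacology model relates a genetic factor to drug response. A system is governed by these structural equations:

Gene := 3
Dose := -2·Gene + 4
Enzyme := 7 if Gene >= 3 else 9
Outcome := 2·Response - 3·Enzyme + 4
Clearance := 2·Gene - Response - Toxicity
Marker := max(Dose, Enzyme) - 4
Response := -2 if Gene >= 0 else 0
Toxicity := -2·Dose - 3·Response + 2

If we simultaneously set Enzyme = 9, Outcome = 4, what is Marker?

The joint intervention fixes Enzyme = 9, Outcome = 4, removing each variable's own equation.
Dose = -2·Gene + 4  [with Gene=3]  = -2
Marker = max(Dose, Enzyme) - 4  [with Dose=-2, Enzyme=9]  = 5

5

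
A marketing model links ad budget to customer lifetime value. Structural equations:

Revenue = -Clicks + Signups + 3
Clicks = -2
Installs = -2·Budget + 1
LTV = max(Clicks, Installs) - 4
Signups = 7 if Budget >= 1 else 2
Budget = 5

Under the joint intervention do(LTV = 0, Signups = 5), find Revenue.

Setting LTV = 0, Signups = 5 by intervention discards those variables' equations.
Revenue = -Clicks + Signups + 3  [with Clicks=-2, Signups=5]  = 10

10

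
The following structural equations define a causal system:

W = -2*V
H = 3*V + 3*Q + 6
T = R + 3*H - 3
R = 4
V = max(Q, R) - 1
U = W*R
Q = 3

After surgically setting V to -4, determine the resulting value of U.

The intervention breaks the incoming arrows to V: V = max(Q, R) - 1 no longer applies, and V = -4.
W = -2*V  [with V=-4]  = 8
U = W*R  [with W=8, R=4]  = 32

32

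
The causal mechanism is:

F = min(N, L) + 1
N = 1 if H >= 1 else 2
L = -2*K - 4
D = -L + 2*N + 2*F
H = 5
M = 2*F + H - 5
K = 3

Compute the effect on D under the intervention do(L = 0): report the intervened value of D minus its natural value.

The intervention breaks the incoming arrows to L: L = -2*K - 4 no longer applies, and L = 0.
N = 1 if H >= 1 else 2  [with H=5]  = 1
F = min(N, L) + 1  [with N=1, L=0]  = 1
D = -L + 2*N + 2*F  [with L=0, N=1, F=1]  = 4
Without intervention: N = 1 if H >= 1 else 2  [with H=5]  = 1; L = -2*K - 4  [with K=3]  = -10; F = min(N, L) + 1  [with N=1, L=-10]  = -9; D = -L + 2*N + 2*F  [with L=-10, N=1, F=-9]  = -6.
Change = 4 − (-6) = 10.

10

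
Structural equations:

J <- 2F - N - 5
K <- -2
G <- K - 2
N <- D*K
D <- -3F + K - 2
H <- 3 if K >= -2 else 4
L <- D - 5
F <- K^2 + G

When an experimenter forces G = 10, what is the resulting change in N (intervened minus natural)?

84

do(G=10) replaces the equation G <- K - 2 with the constant G = 10.
F = K^2 + G  [with K=-2, G=10]  = 14
D = -3F + K - 2  [with F=14, K=-2]  = -46
N = D*K  [with D=-46, K=-2]  = 92
Without intervention: G = K - 2  [with K=-2]  = -4; F = K^2 + G  [with K=-2, G=-4]  = 0; D = -3F + K - 2  [with F=0, K=-2]  = -4; N = D*K  [with D=-4, K=-2]  = 8.
Change = 92 − 8 = 84.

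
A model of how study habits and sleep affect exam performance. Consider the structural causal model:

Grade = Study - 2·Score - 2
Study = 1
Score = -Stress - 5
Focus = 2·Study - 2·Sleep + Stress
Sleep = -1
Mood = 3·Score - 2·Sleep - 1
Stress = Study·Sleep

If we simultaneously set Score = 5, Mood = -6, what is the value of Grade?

-11

Under do(Score = 5, Mood = -6), each intervened variable's structural equation is replaced by its fixed value.
Grade = Study - 2·Score - 2  [with Study=1, Score=5]  = -11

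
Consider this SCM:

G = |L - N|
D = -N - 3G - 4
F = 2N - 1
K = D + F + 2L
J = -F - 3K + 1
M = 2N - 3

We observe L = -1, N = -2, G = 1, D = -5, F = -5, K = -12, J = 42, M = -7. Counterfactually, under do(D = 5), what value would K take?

-2

Under do(D=5), the mechanism D = -N - 3G - 4 is discarded; D is fixed at 5.
F = 2N - 1  [with N=-2]  = -5
K = D + F + 2L  [with D=5, F=-5, L=-1]  = -2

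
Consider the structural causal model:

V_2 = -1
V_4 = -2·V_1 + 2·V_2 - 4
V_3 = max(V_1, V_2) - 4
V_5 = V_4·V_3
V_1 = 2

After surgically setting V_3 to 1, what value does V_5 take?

-10

do(V_3=1) replaces the equation V_3 = max(V_1, V_2) - 4 with the constant V_3 = 1.
V_4 = -2·V_1 + 2·V_2 - 4  [with V_1=2, V_2=-1]  = -10
V_5 = V_4·V_3  [with V_4=-10, V_3=1]  = -10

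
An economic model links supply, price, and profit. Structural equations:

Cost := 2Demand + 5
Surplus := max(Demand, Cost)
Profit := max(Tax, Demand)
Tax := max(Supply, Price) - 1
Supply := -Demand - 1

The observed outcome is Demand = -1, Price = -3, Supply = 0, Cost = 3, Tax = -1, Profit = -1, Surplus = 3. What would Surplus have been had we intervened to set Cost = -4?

The intervention breaks the incoming arrows to Cost: Cost := 2Demand + 5 no longer applies, and Cost = -4.
Surplus = max(Demand, Cost)  [with Demand=-1, Cost=-4]  = -1

-1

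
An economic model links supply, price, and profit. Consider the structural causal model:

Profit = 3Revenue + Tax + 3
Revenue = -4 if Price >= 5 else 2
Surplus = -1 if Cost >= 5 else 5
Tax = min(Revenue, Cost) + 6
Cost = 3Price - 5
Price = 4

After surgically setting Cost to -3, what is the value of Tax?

3

Under do(Cost=-3), the mechanism Cost = 3Price - 5 is discarded; Cost is fixed at -3.
Revenue = -4 if Price >= 5 else 2  [with Price=4]  = 2
Tax = min(Revenue, Cost) + 6  [with Revenue=2, Cost=-3]  = 3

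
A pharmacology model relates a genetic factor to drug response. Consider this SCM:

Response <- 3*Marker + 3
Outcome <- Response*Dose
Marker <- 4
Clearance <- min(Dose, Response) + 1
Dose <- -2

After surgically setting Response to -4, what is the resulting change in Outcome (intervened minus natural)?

38

do(Response=-4) replaces the equation Response <- 3*Marker + 3 with the constant Response = -4.
Outcome = Response*Dose  [with Response=-4, Dose=-2]  = 8
Without intervention: Response = 3*Marker + 3  [with Marker=4]  = 15; Outcome = Response*Dose  [with Response=15, Dose=-2]  = -30.
Change = 8 − (-30) = 38.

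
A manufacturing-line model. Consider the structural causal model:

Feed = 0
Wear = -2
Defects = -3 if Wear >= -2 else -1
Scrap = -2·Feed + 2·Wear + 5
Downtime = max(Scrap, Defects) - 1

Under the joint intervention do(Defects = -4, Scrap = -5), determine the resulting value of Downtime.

Setting Defects = -4, Scrap = -5 by intervention discards those variables' equations.
Downtime = max(Scrap, Defects) - 1  [with Scrap=-5, Defects=-4]  = -5

-5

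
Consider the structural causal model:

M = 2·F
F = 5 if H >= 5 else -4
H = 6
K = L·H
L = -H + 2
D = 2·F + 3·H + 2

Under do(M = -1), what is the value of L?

do(M=-1) replaces the equation M = 2·F with the constant M = -1.
L is not downstream of the intervention, so its value is determined by the original equations.
L = -H + 2  [with H=6]  = -4

-4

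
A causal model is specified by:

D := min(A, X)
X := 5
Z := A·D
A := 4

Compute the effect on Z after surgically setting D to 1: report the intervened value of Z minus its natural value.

The intervention breaks the incoming arrows to D: D := min(A, X) no longer applies, and D = 1.
Z = A·D  [with A=4, D=1]  = 4
Without intervention: D = min(A, X)  [with A=4, X=5]  = 4; Z = A·D  [with A=4, D=4]  = 16.
Change = 4 − 16 = -12.

-12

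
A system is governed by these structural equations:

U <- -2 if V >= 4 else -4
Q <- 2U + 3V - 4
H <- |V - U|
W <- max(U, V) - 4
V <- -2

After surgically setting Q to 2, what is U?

Under do(Q=2), the mechanism Q <- 2U + 3V - 4 is discarded; Q is fixed at 2.
No directed path runs from Q to U, so U keeps its natural value.
U = -2 if V >= 4 else -4  [with V=-2]  = -4

-4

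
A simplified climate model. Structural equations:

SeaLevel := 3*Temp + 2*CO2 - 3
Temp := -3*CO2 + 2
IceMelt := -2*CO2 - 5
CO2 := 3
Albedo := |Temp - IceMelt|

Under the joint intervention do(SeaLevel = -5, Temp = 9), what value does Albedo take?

Setting SeaLevel = -5, Temp = 9 by intervention discards those variables' equations.
IceMelt = -2*CO2 - 5  [with CO2=3]  = -11
Albedo = |Temp - IceMelt|  [with Temp=9, IceMelt=-11]  = 20

20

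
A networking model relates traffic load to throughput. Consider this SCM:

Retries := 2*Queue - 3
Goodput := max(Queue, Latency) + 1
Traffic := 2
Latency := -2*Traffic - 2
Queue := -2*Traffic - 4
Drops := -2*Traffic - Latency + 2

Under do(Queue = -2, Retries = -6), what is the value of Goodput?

-1

Setting Queue = -2, Retries = -6 by intervention discards those variables' equations.
Latency = -2*Traffic - 2  [with Traffic=2]  = -6
Goodput = max(Queue, Latency) + 1  [with Queue=-2, Latency=-6]  = -1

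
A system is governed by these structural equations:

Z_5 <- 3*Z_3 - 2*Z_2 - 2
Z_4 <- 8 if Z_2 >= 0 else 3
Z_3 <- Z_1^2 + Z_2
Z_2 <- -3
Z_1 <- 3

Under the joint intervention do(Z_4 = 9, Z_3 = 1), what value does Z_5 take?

The joint intervention fixes Z_4 = 9, Z_3 = 1, removing each variable's own equation.
Z_5 = 3*Z_3 - 2*Z_2 - 2  [with Z_3=1, Z_2=-3]  = 7

7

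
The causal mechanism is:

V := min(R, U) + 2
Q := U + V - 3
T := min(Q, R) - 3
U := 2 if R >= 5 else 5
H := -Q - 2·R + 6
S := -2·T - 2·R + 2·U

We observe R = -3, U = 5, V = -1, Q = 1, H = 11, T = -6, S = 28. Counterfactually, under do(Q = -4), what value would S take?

30

The intervention breaks the incoming arrows to Q: Q := U + V - 3 no longer applies, and Q = -4.
U = 2 if R >= 5 else 5  [with R=-3]  = 5
T = min(Q, R) - 3  [with Q=-4, R=-3]  = -7
S = -2·T - 2·R + 2·U  [with T=-7, R=-3, U=5]  = 30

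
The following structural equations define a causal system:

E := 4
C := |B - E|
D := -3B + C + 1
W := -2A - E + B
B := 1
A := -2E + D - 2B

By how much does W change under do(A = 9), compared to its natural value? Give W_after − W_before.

The intervention breaks the incoming arrows to A: A := -2E + D - 2B no longer applies, and A = 9.
W = -2A - E + B  [with A=9, E=4, B=1]  = -21
Without intervention: C = |B - E|  [with B=1, E=4]  = 3; D = -3B + C + 1  [with B=1, C=3]  = 1; A = -2E + D - 2B  [with E=4, D=1, B=1]  = -9; W = -2A - E + B  [with A=-9, E=4, B=1]  = 15.
Change = -21 − 15 = -36.

-36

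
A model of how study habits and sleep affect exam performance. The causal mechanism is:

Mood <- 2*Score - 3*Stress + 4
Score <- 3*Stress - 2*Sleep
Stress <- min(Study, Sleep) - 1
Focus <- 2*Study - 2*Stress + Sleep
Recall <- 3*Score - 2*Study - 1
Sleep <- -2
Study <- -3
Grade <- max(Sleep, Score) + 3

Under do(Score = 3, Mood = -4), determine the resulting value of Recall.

14

Under do(Score = 3, Mood = -4), each intervened variable's structural equation is replaced by its fixed value.
Recall = 3*Score - 2*Study - 1  [with Score=3, Study=-3]  = 14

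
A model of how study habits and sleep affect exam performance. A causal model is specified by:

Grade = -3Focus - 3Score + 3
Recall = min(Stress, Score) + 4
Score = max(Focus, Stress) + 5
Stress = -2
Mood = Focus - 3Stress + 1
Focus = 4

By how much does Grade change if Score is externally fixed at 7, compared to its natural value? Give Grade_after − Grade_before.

The intervention breaks the incoming arrows to Score: Score = max(Focus, Stress) + 5 no longer applies, and Score = 7.
Grade = -3Focus - 3Score + 3  [with Focus=4, Score=7]  = -30
Without intervention: Score = max(Focus, Stress) + 5  [with Focus=4, Stress=-2]  = 9; Grade = -3Focus - 3Score + 3  [with Focus=4, Score=9]  = -36.
Change = -30 − (-36) = 6.

6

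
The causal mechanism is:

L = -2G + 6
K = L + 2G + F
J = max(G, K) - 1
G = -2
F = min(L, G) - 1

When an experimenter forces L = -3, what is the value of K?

Under do(L=-3), the mechanism L = -2G + 6 is discarded; L is fixed at -3.
F = min(L, G) - 1  [with L=-3, G=-2]  = -4
K = L + 2G + F  [with L=-3, G=-2, F=-4]  = -11

-11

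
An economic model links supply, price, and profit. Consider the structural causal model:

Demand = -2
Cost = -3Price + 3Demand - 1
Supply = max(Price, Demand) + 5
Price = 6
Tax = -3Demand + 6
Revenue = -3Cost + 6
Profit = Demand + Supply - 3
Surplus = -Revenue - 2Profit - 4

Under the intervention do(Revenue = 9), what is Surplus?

-25

do(Revenue=9) replaces the equation Revenue = -3Cost + 6 with the constant Revenue = 9.
Supply = max(Price, Demand) + 5  [with Price=6, Demand=-2]  = 11
Profit = Demand + Supply - 3  [with Demand=-2, Supply=11]  = 6
Surplus = -Revenue - 2Profit - 4  [with Revenue=9, Profit=6]  = -25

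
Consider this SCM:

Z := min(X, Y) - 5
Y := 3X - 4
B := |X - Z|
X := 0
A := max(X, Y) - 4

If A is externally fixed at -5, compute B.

The intervention breaks the incoming arrows to A: A := max(X, Y) - 4 no longer applies, and A = -5.
Since B is not a descendant of the intervened variable, it is unaffected.
Y = 3X - 4  [with X=0]  = -4
Z = min(X, Y) - 5  [with X=0, Y=-4]  = -9
B = |X - Z|  [with X=0, Z=-9]  = 9

9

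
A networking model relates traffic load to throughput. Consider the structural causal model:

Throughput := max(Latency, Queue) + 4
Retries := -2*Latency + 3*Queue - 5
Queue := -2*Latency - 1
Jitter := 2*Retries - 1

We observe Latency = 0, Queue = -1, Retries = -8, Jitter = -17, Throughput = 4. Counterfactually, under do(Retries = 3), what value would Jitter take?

The intervention breaks the incoming arrows to Retries: Retries := -2*Latency + 3*Queue - 5 no longer applies, and Retries = 3.
Jitter = 2*Retries - 1  [with Retries=3]  = 5

5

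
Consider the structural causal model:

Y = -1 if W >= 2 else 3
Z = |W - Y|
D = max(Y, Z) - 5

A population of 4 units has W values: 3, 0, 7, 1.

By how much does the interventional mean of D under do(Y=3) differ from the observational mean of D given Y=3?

Under do(Y=3), Y's equation is replaced by Y=3 for every unit. Per-unit D: -2, -2, -1, -2. Mean = -1.75.
E[D|Y=3] averages over only the 2 units with Y=3 (W = 0, 1): D = -2, -2, mean -2.
Difference = -1.75 − (-2) = 0.25.

0.25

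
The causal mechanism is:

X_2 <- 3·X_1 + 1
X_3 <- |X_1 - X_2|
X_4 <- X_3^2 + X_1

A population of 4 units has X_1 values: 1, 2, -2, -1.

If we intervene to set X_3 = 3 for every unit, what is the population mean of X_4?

9

Under do(X_3=3), X_3's equation is replaced by X_3=3 for every unit. Per-unit X_4: 10, 11, 7, 8. Mean = 9.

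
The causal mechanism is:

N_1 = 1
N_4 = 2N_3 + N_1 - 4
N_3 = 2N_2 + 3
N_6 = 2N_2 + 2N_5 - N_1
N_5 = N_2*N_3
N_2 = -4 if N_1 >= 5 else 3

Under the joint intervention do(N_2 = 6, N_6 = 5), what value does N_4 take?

The joint intervention fixes N_2 = 6, N_6 = 5, removing each variable's own equation.
N_3 = 2N_2 + 3  [with N_2=6]  = 15
N_4 = 2N_3 + N_1 - 4  [with N_3=15, N_1=1]  = 27

27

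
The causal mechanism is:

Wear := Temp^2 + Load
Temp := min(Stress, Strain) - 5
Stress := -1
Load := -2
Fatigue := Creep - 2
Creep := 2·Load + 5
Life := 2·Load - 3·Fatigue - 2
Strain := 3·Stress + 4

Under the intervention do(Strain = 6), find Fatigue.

The intervention breaks the incoming arrows to Strain: Strain := 3·Stress + 4 no longer applies, and Strain = 6.
Fatigue is not downstream of the intervention, so its value is determined by the original equations.
Creep = 2·Load + 5  [with Load=-2]  = 1
Fatigue = Creep - 2  [with Creep=1]  = -1

-1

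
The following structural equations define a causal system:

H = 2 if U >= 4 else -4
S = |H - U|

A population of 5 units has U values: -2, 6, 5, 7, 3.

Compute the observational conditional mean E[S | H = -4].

4.5

Observing H=-4 restricts to units where H's equation naturally yields -4: U ∈ {-2, 3}. In that subpopulation S = 2, 7, mean 4.5.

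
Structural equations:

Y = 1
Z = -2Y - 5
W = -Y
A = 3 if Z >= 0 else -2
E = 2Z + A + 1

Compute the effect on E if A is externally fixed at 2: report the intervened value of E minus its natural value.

Intervening sets A = 2 and removes its equation (A = 3 if Z >= 0 else -2).
Z = -2Y - 5  [with Y=1]  = -7
E = 2Z + A + 1  [with Z=-7, A=2]  = -11
Without intervention: Z = -2Y - 5  [with Y=1]  = -7; A = 3 if Z >= 0 else -2  [with Z=-7]  = -2; E = 2Z + A + 1  [with Z=-7, A=-2]  = -15.
Change = -11 − (-15) = 4.

4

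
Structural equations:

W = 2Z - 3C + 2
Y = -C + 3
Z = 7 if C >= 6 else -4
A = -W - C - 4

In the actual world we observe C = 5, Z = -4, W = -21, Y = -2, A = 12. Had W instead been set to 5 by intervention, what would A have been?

-14

do(W=5) replaces the equation W = 2Z - 3C + 2 with the constant W = 5.
A = -W - C - 4  [with W=5, C=5]  = -14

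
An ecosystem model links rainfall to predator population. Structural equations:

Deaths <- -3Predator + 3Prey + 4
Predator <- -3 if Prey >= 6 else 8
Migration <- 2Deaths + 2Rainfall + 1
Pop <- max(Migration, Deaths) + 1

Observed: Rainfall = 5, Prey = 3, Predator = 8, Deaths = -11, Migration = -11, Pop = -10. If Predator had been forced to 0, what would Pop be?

The intervention breaks the incoming arrows to Predator: Predator <- -3 if Prey >= 6 else 8 no longer applies, and Predator = 0.
Deaths = -3Predator + 3Prey + 4  [with Predator=0, Prey=3]  = 13
Migration = 2Deaths + 2Rainfall + 1  [with Deaths=13, Rainfall=5]  = 37
Pop = max(Migration, Deaths) + 1  [with Migration=37, Deaths=13]  = 38

38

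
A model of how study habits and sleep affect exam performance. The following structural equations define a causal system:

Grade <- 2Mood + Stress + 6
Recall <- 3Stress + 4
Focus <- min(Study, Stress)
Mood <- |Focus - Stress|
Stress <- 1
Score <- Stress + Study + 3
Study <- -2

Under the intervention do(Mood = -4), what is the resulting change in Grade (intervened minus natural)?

-14

Under do(Mood=-4), the mechanism Mood <- |Focus - Stress| is discarded; Mood is fixed at -4.
Grade = 2Mood + Stress + 6  [with Mood=-4, Stress=1]  = -1
Without intervention: Focus = min(Study, Stress)  [with Study=-2, Stress=1]  = -2; Mood = |Focus - Stress|  [with Focus=-2, Stress=1]  = 3; Grade = 2Mood + Stress + 6  [with Mood=3, Stress=1]  = 13.
Change = -1 − 13 = -14.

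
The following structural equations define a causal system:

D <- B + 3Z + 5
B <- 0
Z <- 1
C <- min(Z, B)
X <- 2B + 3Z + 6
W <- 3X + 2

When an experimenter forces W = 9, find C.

do(W=9) replaces the equation W <- 3X + 2 with the constant W = 9.
No directed path runs from W to C, so C keeps its natural value.
C = min(Z, B)  [with Z=1, B=0]  = 0

0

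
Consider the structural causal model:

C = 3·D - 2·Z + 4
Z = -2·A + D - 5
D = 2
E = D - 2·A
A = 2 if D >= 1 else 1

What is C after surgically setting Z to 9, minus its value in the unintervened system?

The intervention breaks the incoming arrows to Z: Z = -2·A + D - 5 no longer applies, and Z = 9.
C = 3·D - 2·Z + 4  [with D=2, Z=9]  = -8
Without intervention: A = 2 if D >= 1 else 1  [with D=2]  = 2; Z = -2·A + D - 5  [with A=2, D=2]  = -7; C = 3·D - 2·Z + 4  [with D=2, Z=-7]  = 24.
Change = -8 − 24 = -32.

-32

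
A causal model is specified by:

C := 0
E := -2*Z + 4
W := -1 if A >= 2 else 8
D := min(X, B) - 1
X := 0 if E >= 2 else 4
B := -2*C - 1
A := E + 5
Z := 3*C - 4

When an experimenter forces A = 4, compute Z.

Under do(A=4), the mechanism A := E + 5 is discarded; A is fixed at 4.
Z is not downstream of the intervention, so its value is determined by the original equations.
Z = 3*C - 4  [with C=0]  = -4

-4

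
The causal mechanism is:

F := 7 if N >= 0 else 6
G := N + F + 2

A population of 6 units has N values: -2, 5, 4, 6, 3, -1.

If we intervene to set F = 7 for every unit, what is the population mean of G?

11.5

Every unit gets F=7 under the intervention. G values become 7, 14, 13, 15, 12, 8; E[G|do(F=7)] = 11.5.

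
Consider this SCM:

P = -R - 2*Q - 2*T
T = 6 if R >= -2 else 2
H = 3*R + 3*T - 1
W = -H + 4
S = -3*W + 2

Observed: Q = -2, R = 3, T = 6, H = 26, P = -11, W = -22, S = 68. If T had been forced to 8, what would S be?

86

The intervention breaks the incoming arrows to T: T = 6 if R >= -2 else 2 no longer applies, and T = 8.
H = 3*R + 3*T - 1  [with R=3, T=8]  = 32
W = -H + 4  [with H=32]  = -28
S = -3*W + 2  [with W=-28]  = 86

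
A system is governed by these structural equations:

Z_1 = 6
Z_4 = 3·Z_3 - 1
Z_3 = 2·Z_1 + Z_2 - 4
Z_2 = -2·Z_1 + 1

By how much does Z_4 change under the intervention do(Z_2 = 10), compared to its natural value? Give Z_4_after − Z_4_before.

63

Under do(Z_2=10), the mechanism Z_2 = -2·Z_1 + 1 is discarded; Z_2 is fixed at 10.
Z_3 = 2·Z_1 + Z_2 - 4  [with Z_1=6, Z_2=10]  = 18
Z_4 = 3·Z_3 - 1  [with Z_3=18]  = 53
Without intervention: Z_2 = -2·Z_1 + 1  [with Z_1=6]  = -11; Z_3 = 2·Z_1 + Z_2 - 4  [with Z_1=6, Z_2=-11]  = -3; Z_4 = 3·Z_3 - 1  [with Z_3=-3]  = -10.
Change = 53 − (-10) = 63.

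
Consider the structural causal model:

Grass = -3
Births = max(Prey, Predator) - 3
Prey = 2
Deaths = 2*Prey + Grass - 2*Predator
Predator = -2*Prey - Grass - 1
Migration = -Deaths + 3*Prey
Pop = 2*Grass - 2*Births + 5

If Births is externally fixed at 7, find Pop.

The intervention breaks the incoming arrows to Births: Births = max(Prey, Predator) - 3 no longer applies, and Births = 7.
Pop = 2*Grass - 2*Births + 5  [with Grass=-3, Births=7]  = -15

-15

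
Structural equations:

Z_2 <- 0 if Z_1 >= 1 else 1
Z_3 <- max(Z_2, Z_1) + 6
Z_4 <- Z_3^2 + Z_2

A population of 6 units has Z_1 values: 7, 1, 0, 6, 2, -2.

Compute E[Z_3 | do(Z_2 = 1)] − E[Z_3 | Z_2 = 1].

2

Every unit gets Z_2=1 under the intervention. Z_3 values become 13, 7, 7, 12, 8, 7; E[Z_3|do(Z_2=1)] = 9.
Observing Z_2=1 restricts to units where Z_2's equation naturally yields 1: Z_1 ∈ {0, -2}. In that subpopulation Z_3 = 7, 7, mean 7.
Difference = 9 − 7 = 2.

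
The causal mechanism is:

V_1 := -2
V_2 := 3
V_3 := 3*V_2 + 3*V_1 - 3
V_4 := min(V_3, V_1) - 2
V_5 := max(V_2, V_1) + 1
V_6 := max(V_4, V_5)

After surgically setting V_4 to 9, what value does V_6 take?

9

Under do(V_4=9), the mechanism V_4 := min(V_3, V_1) - 2 is discarded; V_4 is fixed at 9.
V_5 = max(V_2, V_1) + 1  [with V_2=3, V_1=-2]  = 4
V_6 = max(V_4, V_5)  [with V_4=9, V_5=4]  = 9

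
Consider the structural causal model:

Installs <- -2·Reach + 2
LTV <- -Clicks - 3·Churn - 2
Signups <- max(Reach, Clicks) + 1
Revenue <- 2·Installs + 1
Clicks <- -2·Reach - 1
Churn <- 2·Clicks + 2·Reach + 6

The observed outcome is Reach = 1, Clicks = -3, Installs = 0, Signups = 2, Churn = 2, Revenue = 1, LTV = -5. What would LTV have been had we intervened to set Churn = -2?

Under do(Churn=-2), the mechanism Churn <- 2·Clicks + 2·Reach + 6 is discarded; Churn is fixed at -2.
Clicks = -2·Reach - 1  [with Reach=1]  = -3
LTV = -Clicks - 3·Churn - 2  [with Clicks=-3, Churn=-2]  = 7

7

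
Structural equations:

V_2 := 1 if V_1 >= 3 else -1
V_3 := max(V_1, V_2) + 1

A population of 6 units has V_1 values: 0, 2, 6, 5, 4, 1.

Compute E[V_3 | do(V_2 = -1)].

4

Every unit gets V_2=-1 under the intervention. V_3 values become 1, 3, 7, 6, 5, 2; E[V_3|do(V_2=-1)] = 4.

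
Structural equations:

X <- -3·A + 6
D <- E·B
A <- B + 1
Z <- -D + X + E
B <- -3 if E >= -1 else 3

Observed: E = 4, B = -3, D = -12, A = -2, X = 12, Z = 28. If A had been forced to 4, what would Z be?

Under do(A=4), the mechanism A <- B + 1 is discarded; A is fixed at 4.
B = -3 if E >= -1 else 3  [with E=4]  = -3
D = E·B  [with E=4, B=-3]  = -12
X = -3·A + 6  [with A=4]  = -6
Z = -D + X + E  [with D=-12, X=-6, E=4]  = 10

10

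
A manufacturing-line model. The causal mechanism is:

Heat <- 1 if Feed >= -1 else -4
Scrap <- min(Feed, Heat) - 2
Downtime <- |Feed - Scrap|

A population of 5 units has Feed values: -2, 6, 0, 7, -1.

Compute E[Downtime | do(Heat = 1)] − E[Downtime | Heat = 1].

Under do(Heat=1), Heat's equation is replaced by Heat=1 for every unit. Per-unit Downtime: 2, 7, 2, 8, 2. Mean = 4.2.
E[Downtime|Heat=1] averages over only the 4 units with Heat=1 (Feed = 6, 0, 7, -1): Downtime = 7, 2, 8, 2, mean 4.75.
Difference = 4.2 − 4.75 = -0.55.

-0.55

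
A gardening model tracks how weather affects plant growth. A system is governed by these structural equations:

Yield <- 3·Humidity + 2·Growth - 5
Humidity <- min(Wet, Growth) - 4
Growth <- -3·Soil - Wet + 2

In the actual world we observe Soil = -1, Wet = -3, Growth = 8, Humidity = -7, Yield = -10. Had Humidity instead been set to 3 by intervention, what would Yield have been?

Intervening sets Humidity = 3 and removes its equation (Humidity <- min(Wet, Growth) - 4).
Growth = -3·Soil - Wet + 2  [with Soil=-1, Wet=-3]  = 8
Yield = 3·Humidity + 2·Growth - 5  [with Humidity=3, Growth=8]  = 20

20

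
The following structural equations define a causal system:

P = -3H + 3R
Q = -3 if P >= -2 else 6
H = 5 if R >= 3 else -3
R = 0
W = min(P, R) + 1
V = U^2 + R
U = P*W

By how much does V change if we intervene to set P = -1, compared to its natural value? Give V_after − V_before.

The intervention breaks the incoming arrows to P: P = -3H + 3R no longer applies, and P = -1.
W = min(P, R) + 1  [with P=-1, R=0]  = 0
U = P*W  [with P=-1, W=0]  = 0
V = U^2 + R  [with U=0, R=0]  = 0
Without intervention: H = 5 if R >= 3 else -3  [with R=0]  = -3; P = -3H + 3R  [with H=-3, R=0]  = 9; W = min(P, R) + 1  [with P=9, R=0]  = 1; U = P*W  [with P=9, W=1]  = 9; V = U^2 + R  [with U=9, R=0]  = 81.
Change = 0 − 81 = -81.

-81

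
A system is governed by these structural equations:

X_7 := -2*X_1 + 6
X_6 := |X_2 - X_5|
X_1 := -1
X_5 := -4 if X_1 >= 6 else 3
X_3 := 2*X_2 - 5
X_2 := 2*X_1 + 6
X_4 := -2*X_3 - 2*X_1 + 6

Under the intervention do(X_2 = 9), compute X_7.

Under do(X_2=9), the mechanism X_2 := 2*X_1 + 6 is discarded; X_2 is fixed at 9.
No directed path runs from X_2 to X_7, so X_7 keeps its natural value.
X_7 = -2*X_1 + 6  [with X_1=-1]  = 8

8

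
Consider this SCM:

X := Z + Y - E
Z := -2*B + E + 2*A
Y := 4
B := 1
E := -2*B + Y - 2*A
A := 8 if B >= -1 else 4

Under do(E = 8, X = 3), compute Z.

22

Setting E = 8, X = 3 by intervention discards those variables' equations.
A = 8 if B >= -1 else 4  [with B=1]  = 8
Z = -2*B + E + 2*A  [with B=1, E=8, A=8]  = 22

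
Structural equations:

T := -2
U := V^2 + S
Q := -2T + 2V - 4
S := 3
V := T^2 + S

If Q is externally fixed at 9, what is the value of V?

7

do(Q=9) replaces the equation Q := -2T + 2V - 4 with the constant Q = 9.
V is not downstream of the intervention, so its value is determined by the original equations.
V = T^2 + S  [with T=-2, S=3]  = 7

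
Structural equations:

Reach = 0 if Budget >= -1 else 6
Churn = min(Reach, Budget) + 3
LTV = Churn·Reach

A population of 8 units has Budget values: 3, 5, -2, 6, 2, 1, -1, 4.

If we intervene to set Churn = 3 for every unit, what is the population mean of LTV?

2.25

do(Churn=3) breaks Churn's dependence on Budget. With Churn=3 fixed, LTV across the units is 0, 0, 18, 0, 0, 0, 0, 0, mean 2.25.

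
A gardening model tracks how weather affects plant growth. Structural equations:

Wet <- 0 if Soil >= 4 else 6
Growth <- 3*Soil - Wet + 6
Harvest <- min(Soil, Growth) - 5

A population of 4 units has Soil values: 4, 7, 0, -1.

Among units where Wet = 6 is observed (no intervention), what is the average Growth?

-1.5

Conditioning on Wet=6 selects the 2 unit(s) with Soil ∈ {0, -1}. Their Growth values: 0, -3. Mean = -1.5.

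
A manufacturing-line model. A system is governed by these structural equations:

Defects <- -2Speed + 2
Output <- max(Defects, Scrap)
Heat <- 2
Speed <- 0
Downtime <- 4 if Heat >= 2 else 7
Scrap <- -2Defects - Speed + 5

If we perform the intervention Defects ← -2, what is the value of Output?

9

do(Defects=-2) replaces the equation Defects <- -2Speed + 2 with the constant Defects = -2.
Scrap = -2Defects - Speed + 5  [with Defects=-2, Speed=0]  = 9
Output = max(Defects, Scrap)  [with Defects=-2, Scrap=9]  = 9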